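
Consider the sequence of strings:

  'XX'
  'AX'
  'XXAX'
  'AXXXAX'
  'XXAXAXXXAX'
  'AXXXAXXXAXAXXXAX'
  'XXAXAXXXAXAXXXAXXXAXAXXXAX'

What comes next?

Each term (from the third on) is the two preceding terms concatenated in order: term 3 = XX·AX = XXAX.
So term 8 is AXXXAXXXAXAXXXAX·XXAXAXXXAXAXXXAXXXAXAXXXAX.

AXXXAXXXAXAXXXAXXXAXAXXXAXAXXXAXXXAXAXXXAX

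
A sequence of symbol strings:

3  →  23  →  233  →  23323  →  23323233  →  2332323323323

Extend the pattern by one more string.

This is a Fibonacci-style word recurrence s(k) = s(k−1)·s(k−2): e.g. 23·3 = 233.
The next term joins 2332323323323 and 23323233.

233232332332323323233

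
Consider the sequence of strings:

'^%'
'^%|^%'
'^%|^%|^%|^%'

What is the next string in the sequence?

^%|^%|^%|^%|^%|^%|^%|^%

Each string is two copies of the previous one joined by '|'.
One more doubling of ^%|^%|^%|^% gives the answer.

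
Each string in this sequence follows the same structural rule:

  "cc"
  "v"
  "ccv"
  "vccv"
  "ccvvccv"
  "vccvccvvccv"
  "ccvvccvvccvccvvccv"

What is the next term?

vccvccvvccvccvvccvvccvccvvccv

From term 3 onward, concatenate the second-to-last term with the last: cc·v = ccv, v·ccv = vccv, …
Continuing: vccvccvvccv · ccvvccvvccvccvvccv gives term 8.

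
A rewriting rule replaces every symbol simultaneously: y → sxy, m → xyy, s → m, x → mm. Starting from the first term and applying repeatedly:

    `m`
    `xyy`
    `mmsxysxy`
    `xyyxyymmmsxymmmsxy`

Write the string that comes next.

mmsxysxymmsxysxyxyyxyyxyymmmsxyxyyxyyxyymmmsxy

Replace each of the 18 characters of xyyxyymmmsxymmmsxy in place — mm sxy sxy mm sxy sxy xyy xyy xyy m mm sxy xyy xyy xyy m mm sxy — and concatenate.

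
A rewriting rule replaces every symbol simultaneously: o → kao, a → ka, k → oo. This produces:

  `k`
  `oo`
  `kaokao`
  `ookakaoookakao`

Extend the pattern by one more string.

Applying the rule to each of the 14 symbols of ookakaoookakao gives the pieces kao kao oo ka oo ka kao kao kao oo ka oo ka kao, which concatenate to the answer.

kaokaoookaookakaokaokaoookaookakao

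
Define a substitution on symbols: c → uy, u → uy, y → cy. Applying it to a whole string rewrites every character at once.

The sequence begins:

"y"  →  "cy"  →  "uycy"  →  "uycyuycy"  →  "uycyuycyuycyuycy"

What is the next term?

Rewriting the 16 symbols of uycyuycyuycyuycy one by one yields uy cy uy cy uy cy uy cy uy cy uy cy uy cy uy cy; concatenated:

uycyuycyuycyuycyuycyuycyuycyuycy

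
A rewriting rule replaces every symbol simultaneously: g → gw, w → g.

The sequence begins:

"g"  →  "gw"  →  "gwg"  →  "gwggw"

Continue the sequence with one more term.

gwggwgwg

Expanding gwggw: g→gw, w→g, g→gw, g→gw, w→g. Concatenated: gw g gw gw g.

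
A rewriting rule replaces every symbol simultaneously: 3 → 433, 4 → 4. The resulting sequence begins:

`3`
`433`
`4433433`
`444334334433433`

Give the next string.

Applying the rule to each of the 15 symbols of 444334334433433 gives the pieces 4 4 4 433 433 4 433 433 4 4 433 433 4 433 433, which concatenate to the answer.

4444334334433433444334334433433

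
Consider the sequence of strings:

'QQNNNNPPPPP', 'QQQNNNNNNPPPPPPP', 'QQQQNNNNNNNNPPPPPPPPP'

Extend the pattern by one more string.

Term n consists of n Q's, followed by 2n N's, followed by 2n+1 P's, where the shown terms are n = 2, 3, 4.
At n = 5 the blocks have lengths 5, 10, 11.

QQQQQNNNNNNNNNNPPPPPPPPPPP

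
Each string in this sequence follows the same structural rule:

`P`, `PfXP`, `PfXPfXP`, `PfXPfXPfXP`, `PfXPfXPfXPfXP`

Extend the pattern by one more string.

Each term is the previous one with fXP appended.
So the next term is PfXPfXPfXPfXP·fXP.

PfXPfXPfXPfXPfXP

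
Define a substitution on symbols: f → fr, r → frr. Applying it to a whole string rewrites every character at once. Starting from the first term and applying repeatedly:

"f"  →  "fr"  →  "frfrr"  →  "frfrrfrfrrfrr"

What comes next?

Replace each of the 13 characters of frfrrfrfrrfrr in place — fr frr fr frr frr fr frr fr frr frr fr frr frr — and concatenate.

frfrrfrfrrfrrfrfrrfrfrrfrrfrfrrfrr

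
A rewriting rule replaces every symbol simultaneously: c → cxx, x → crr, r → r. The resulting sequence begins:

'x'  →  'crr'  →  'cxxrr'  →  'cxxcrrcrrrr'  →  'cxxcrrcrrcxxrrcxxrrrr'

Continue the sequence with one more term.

cxxcrrcrrcxxrrcxxrrcxxcrrcrrrrcxxcrrcrrrrrr

Applying the rule to each of the 21 symbols of cxxcrrcrrcxxrrcxxrrrr gives the pieces cxx crr crr cxx r r cxx r r cxx crr crr r r cxx crr crr r r r r, which concatenate to the answer.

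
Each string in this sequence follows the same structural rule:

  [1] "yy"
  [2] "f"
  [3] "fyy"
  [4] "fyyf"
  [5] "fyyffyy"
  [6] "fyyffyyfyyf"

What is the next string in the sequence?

Each term (from the third on) is the previous term followed by the one before it: term 3 = f·yy = fyy.
The next term joins fyyffyyfyyf and fyyffyy.

fyyffyyfyyffyyffyy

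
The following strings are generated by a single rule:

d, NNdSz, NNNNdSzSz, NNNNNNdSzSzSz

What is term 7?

NNNNNNNNNNNNdSzSzSzSzSzSz

Every step adds NN to the front and Sz to the end of the previous string.
From NNNNNNdSzSzSz, 3 further steps: NNNNNNdSzSzSz → NNNNNNNNdSzSzSzSz → NNNNNNNNNNdSzSzSzSzSz → (answer).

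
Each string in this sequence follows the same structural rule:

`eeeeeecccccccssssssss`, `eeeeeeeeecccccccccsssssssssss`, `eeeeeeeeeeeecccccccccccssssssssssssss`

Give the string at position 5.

Reading off run lengths: e runs 6, 9, 12; c runs 7, 9, 11; s runs 8, 11, 14 — each is linear in n, where the shown terms are n = 2, 3, 4.
At n = 6 the blocks have lengths 18, 15, 20.

eeeeeeeeeeeeeeeeeecccccccccccccccssssssssssssssssssss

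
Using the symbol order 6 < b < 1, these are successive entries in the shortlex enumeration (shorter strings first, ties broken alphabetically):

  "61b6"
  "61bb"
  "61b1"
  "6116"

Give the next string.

611b

Find the rightmost character of 6116 below 1, bump it to the next letter, and reset everything to its right to 6.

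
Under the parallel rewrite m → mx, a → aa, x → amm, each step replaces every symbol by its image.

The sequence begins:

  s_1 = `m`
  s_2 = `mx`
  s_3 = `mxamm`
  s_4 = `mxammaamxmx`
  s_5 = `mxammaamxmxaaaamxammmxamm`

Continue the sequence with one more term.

Rewriting the 25 symbols of mxammaamxmxaaaamxammmxamm one by one yields mx amm aa mx mx aa aa mx amm mx amm aa aa aa aa mx amm aa mx mx mx amm aa mx mx; concatenated:

mxammaamxmxaaaamxammmxammaaaaaaaamxammaamxmxmxammaamxmx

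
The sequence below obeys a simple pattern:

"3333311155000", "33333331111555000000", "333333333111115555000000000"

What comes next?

3333333333311111155555000000000000

The n-th term is 2n+3 3's then n+2 1's then n+1 5's then 3n 0's (n = 1, 2, …).
At n = 4 the blocks have lengths 11, 6, 5, 12.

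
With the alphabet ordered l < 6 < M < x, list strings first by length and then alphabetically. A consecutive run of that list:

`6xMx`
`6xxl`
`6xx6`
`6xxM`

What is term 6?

Stepping forward 2 times from 6xxM: 6xxM → 6xxx, then the target.

Mlll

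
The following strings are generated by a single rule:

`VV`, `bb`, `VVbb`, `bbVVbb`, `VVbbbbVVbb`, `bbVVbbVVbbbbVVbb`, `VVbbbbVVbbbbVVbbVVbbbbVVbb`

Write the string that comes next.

bbVVbbVVbbbbVVbbVVbbbbVVbbbbVVbbVVbbbbVVbb

From term 3 onward, concatenate the second-to-last term with the last: VV·bb = VVbb, bb·VVbb = bbVVbb, …
The next term joins bbVVbbVVbbbbVVbb and VVbbbbVVbbbbVVbbVVbbbbVVbb.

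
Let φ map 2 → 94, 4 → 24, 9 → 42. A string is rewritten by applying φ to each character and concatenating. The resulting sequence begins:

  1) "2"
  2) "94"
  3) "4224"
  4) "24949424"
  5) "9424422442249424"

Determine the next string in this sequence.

Rewriting the 16 symbols of 9424422442249424 one by one yields 42 24 94 24 24 94 94 24 24 94 94 24 42 24 94 24; concatenated:

42249424249494242494942442249424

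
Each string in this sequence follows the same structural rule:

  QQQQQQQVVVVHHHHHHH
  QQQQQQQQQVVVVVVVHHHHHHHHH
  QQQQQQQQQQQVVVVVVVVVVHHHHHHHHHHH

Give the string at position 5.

Each string has the form Q^{2n+3} V^{3n-2} H^{2n+3}, where the shown terms are n = 2, 3, 4.
For term 5, n = 6, so the run lengths are 15, 16, 15.

QQQQQQQQQQQQQQQVVVVVVVVVVVVVVVVHHHHHHHHHHHHHHH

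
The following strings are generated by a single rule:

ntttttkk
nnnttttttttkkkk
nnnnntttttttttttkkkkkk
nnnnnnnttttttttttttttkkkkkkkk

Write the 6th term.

Reading off run lengths: n runs 1, 3, 5, 7; t runs 5, 8, 11, 14; k runs 2, 4, 6, 8 — each is linear in n (n = 1, 2, …).
At n = 6 the blocks have lengths 11, 20, 12.

nnnnnnnnnnnttttttttttttttttttttkkkkkkkkkkkk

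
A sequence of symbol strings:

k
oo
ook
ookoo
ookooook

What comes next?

From term 3 onward, concatenate the last term with the second-to-last: oo·k = ook, ook·oo = ookoo, …
The next term joins ookooook and ookoo.

ookooookookoo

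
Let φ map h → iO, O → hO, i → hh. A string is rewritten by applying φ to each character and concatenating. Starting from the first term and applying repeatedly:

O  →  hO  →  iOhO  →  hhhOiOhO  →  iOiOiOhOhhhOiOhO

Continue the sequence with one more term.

φ(iOiOiOhOhhhOiOhO) expands symbol-by-symbol to hh hO hh hO hh hO iO hO iO iO iO hO hh hO iO hO; joining the 16 pieces gives the next term.

hhhOhhhOhhhOiOhOiOiOiOhOhhhOiOhO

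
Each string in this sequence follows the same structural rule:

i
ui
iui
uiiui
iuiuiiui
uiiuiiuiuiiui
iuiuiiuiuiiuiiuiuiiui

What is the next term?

uiiuiiuiuiiuiiuiuiiuiuiiuiiuiuiiui

From term 3 onward, concatenate the second-to-last term with the last: i·ui = iui, ui·iui = uiiui, …
So term 8 is uiiuiiuiuiiui·iuiuiiuiuiiuiiuiuiiui.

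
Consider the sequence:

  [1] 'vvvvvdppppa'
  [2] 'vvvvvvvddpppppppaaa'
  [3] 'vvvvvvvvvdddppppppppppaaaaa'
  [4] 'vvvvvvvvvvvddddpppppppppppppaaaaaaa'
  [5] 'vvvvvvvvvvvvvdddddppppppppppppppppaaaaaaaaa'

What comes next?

Term n consists of 2n+3 v's, followed by n d's, followed by 3n+1 p's, followed by 2n-1 a's (n = 1, 2, …).
Setting n = 6 gives 15, 6, 19, 11 characters in each block.

vvvvvvvvvvvvvvvddddddpppppppppppppppppppaaaaaaaaaaa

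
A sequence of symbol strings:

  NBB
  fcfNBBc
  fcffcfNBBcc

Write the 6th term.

fcffcffcffcffcfNBBccccc

Each term wraps the previous one in fcf on the left and c on the right.
From fcffcfNBBcc, 3 further steps: fcffcfNBBcc → fcffcffcfNBBccc → fcffcffcffcfNBBcccc → (answer).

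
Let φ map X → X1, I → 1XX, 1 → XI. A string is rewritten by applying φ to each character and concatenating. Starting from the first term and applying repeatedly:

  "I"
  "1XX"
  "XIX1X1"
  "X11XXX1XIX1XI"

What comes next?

X1XIXIX1X1X1XIX11XXX1XIX11XX

Replace each of the 13 characters of X11XXX1XIX1XI in place — X1 XI XI X1 X1 X1 XI X1 1XX X1 XI X1 1XX — and concatenate.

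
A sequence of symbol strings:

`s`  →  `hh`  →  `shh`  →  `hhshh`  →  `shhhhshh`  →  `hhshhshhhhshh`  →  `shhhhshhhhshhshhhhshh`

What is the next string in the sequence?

This is a Fibonacci-style word recurrence s(k) = s(k−2)·s(k−1): e.g. s·hh = shh.
The next term joins hhshhshhhhshh and shhhhshhhhshhshhhhshh.

hhshhshhhhshhshhhhshhhhshhshhhhshh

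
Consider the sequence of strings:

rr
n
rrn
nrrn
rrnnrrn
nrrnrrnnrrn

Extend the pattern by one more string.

Each term (from the third on) is the two preceding terms concatenated in order: term 3 = rr·n = rrn.
Continuing: rrnnrrn · nrrnrrnnrrn gives term 7.

rrnnrrnnrrnrrnnrrn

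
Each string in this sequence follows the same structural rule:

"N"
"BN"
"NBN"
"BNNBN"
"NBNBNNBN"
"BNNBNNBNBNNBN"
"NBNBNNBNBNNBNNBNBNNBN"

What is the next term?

BNNBNNBNBNNBNNBNBNNBNBNNBNNBNBNNBN

From term 3 onward, concatenate the second-to-last term with the last: N·BN = NBN, BN·NBN = BNNBN, …
So term 8 is BNNBNNBNBNNBN·NBNBNNBNBNNBNNBNBNNBN.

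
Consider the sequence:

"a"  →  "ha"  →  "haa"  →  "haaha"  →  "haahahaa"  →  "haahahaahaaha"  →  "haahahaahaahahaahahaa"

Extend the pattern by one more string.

From term 3 onward, concatenate the last term with the second-to-last: ha·a = haa, haa·ha = haaha, …
Continuing: haahahaahaahahaahahaa · haahahaahaaha gives term 8.

haahahaahaahahaahahaahaahahaahaaha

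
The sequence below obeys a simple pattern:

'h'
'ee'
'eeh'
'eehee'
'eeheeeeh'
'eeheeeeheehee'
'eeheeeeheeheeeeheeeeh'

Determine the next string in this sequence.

eeheeeeheeheeeeheeeeheeheeeeheehee

This is a Fibonacci-style word recurrence s(k) = s(k−1)·s(k−2): e.g. ee·h = eeh.
The next term joins eeheeeeheeheeeeheeeeh and eeheeeeheehee.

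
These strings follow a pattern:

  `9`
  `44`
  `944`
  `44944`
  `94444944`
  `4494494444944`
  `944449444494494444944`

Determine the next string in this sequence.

4494494444944944449444494494444944

This is a Fibonacci-style word recurrence s(k) = s(k−2)·s(k−1): e.g. 9·44 = 944.
Continuing: 4494494444944 · 944449444494494444944 gives term 8.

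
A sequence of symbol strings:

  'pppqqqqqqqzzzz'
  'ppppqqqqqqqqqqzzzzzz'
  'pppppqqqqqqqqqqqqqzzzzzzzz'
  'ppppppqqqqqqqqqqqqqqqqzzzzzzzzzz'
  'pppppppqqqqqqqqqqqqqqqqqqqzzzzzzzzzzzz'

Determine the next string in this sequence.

ppppppppqqqqqqqqqqqqqqqqqqqqqqzzzzzzzzzzzzzz

Reading off run lengths: p runs 3, 4, 5, 6, 7; q runs 7, 10, 13, 16, 19; z runs 4, 6, 8, 10, 12 — each is linear in n, where the shown terms are n = 2, 3, 4, 5, 6.
Setting n = 7 gives 8, 22, 14 characters in each block.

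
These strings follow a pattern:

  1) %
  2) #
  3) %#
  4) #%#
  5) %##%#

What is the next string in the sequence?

#%#%##%#

This is a Fibonacci-style word recurrence s(k) = s(k−2)·s(k−1): e.g. %·# = %#.
Continuing: #%# · %##%# gives term 6.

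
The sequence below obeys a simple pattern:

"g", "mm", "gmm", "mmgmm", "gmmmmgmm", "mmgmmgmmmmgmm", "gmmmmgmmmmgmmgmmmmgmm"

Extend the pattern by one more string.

This is a Fibonacci-style word recurrence s(k) = s(k−2)·s(k−1): e.g. g·mm = gmm.
Continuing: mmgmmgmmmmgmm · gmmmmgmmmmgmmgmmmmgmm gives term 8.

mmgmmgmmmmgmmgmmmmgmmmmgmmgmmmmgmm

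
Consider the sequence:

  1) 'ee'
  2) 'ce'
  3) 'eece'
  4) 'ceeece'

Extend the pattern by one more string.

Each term (from the third on) is the two preceding terms concatenated in order: term 3 = ee·ce = eece.
Continuing: eece · ceeece gives term 5.

eececeeece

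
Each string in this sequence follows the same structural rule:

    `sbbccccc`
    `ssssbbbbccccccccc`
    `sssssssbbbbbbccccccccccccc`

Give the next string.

The n-th term is 3n-2 s's then 2n b's then 4n+1 c's (n = 1, 2, …).
Setting n = 4 gives 10, 8, 17 characters in each block.

ssssssssssbbbbbbbbccccccccccccccccc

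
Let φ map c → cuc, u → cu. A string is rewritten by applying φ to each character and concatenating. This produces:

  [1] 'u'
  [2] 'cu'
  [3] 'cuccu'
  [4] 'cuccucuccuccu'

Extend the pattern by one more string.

Rewriting the 13 symbols of cuccucuccuccu one by one yields cuc cu cuc cuc cu cuc cu cuc cuc cu cuc cuc cu; concatenated:

cuccucuccuccucuccucuccuccucuccuccu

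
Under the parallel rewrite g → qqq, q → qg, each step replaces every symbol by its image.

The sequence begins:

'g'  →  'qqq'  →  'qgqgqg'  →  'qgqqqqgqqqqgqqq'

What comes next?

qgqqqqgqgqgqgqqqqgqgqgqgqqqqgqgqg

Replace each of the 15 characters of qgqqqqgqqqqgqqq in place — qg qqq qg qg qg qg qqq qg qg qg qg qqq qg qg qg — and concatenate.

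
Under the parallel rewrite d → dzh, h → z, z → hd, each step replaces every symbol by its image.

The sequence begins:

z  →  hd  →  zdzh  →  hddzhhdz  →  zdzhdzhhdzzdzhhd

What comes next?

hddzhhdzdzhhdzzdzhhdhddzhhdzzdzh

Replace each of the 16 characters of zdzhdzhhdzzdzhhd in place — hd dzh hd z dzh hd z z dzh hd hd dzh hd z z dzh — and concatenate.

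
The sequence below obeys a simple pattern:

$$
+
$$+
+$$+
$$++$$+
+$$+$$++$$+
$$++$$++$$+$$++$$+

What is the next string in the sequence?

From term 3 onward, concatenate the second-to-last term with the last: $$·+ = $$+, +·$$+ = +$$+, …
The next term joins +$$+$$++$$+ and $$++$$++$$+$$++$$+.

+$$+$$++$$+$$++$$++$$+$$++$$+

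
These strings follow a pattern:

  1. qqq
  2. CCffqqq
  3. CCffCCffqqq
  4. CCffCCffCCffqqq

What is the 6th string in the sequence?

CCffCCffCCffCCffCCffqqq

Each term is the previous one with CCff prepended.
From CCffCCffCCffqqq, 2 further steps: CCffCCffCCffqqq → CCffCCffCCffCCffqqq → (answer).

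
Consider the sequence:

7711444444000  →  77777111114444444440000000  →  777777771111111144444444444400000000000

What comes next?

7777777777711111111111444444444444444000000000000000

Reading off run lengths: 7 runs 2, 5, 8; 1 runs 2, 5, 8; 4 runs 6, 9, 12; 0 runs 3, 7, 11 — each is linear in n (n = 1, 2, …).
Setting n = 4 gives 11, 11, 15, 15 characters in each block.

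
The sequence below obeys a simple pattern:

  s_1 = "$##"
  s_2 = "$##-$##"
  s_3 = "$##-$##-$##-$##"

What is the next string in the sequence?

$##-$##-$##-$##-$##-$##-$##-$##

Each string is two copies of the previous one joined by '-'.
So the next term is two copies of $##-$##-$##-$## with '-' between the halves.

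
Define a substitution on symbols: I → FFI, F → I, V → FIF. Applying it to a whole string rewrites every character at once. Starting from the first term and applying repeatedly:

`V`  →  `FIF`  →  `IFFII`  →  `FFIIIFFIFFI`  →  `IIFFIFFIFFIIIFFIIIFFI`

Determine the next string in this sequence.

φ(IIFFIFFIFFIIIFFIIIFFI) expands symbol-by-symbol to FFI FFI I I FFI I I FFI I I FFI FFI FFI I I FFI FFI FFI I I FFI; joining the 21 pieces gives the next term.

FFIFFIIIFFIIIFFIIIFFIFFIFFIIIFFIFFIFFIIIFFI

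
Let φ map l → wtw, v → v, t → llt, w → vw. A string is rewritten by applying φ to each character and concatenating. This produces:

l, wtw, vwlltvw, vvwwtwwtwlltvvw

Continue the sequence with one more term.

Applying the rule to each of the 15 symbols of vvwwtwwtwlltvvw gives the pieces v v vw vw llt vw vw llt vw wtw wtw llt v v vw, which concatenate to the answer.

vvvwvwlltvwvwlltvwwtwwtwlltvvvw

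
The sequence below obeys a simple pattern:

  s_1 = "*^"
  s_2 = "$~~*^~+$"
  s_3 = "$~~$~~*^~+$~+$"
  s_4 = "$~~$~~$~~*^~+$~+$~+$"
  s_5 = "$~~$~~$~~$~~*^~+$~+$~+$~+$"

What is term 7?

$~~$~~$~~$~~$~~$~~*^~+$~+$~+$~+$~+$~+$

Each term wraps the previous one in $~~ on the left and ~+$ on the right.
From $~~$~~$~~$~~*^~+$~+$~+$~+$, 2 further steps: $~~$~~$~~$~~*^~+$~+$~+$~+$ → $~~$~~$~~$~~$~~*^~+$~+$~+$~+$~+$ → (answer).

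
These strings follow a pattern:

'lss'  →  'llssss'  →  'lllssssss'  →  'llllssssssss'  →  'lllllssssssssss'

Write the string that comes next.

Term n consists of n l's, followed by 2n s's (n = 1, 2, …).
At n = 6 the blocks have lengths 6, 12.

llllllssssssssssss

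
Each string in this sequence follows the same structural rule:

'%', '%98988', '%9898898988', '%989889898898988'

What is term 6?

Every step adds 98988 to the end: s(k+1) = s(k)·98988.
From %989889898898988, 2 further steps: %989889898898988 → %98988989889898898988 → (answer).

%9898898988989889898898988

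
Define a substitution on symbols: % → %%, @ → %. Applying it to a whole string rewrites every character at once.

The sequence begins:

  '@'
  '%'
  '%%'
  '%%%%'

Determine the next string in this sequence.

%%%%%%%%

Apply φ to %%%% symbol by symbol: %→%%, %→%%, %→%%, %→%%; joined: %% %% %% %%.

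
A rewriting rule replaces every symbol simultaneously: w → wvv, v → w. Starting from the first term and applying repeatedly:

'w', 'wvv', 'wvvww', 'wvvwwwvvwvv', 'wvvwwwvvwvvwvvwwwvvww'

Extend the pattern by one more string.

φ(wvvwwwvvwvvwvvwwwvvww) expands symbol-by-symbol to wvv w w wvv wvv wvv w w wvv w w wvv w w wvv wvv wvv w w wvv wvv; joining the 21 pieces gives the next term.

wvvwwwvvwvvwvvwwwvvwwwvvwwwvvwvvwvvwwwvvwvv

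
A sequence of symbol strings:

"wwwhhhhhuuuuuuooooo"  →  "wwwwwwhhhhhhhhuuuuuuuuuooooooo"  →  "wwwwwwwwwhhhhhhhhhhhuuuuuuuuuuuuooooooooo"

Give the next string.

wwwwwwwwwwwwhhhhhhhhhhhhhhuuuuuuuuuuuuuuuooooooooooo

The n-th term is 3n w's then 3n+2 h's then 3n+3 u's then 2n+3 o's (n = 1, 2, …).
At n = 4 the blocks have lengths 12, 14, 15, 11.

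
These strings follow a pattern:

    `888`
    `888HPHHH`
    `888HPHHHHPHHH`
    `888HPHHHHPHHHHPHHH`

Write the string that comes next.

888HPHHHHPHHHHPHHHHPHHH

Every step adds HPHHH to the end: s(k+1) = s(k)·HPHHH.
One more step from 888HPHHHHPHHHHPHHH gives the answer.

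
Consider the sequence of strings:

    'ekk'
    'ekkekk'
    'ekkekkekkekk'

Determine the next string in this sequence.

s(k+1) = s(k)·s(k) — each term doubles the last.
Doubling ekkekkekkekk:

ekkekkekkekkekkekkekkekk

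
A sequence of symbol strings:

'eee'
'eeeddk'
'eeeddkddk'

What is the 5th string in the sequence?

The strings grow by a fixed suffix ddk each time.
From eeeddkddk, 2 further steps: eeeddkddk → eeeddkddkddk → (answer).

eeeddkddkddkddk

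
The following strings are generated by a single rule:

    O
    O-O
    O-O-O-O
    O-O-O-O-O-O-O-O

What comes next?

O-O-O-O-O-O-O-O-O-O-O-O-O-O-O-O

s(k+1) = s(k)·-·s(k) — each term doubles the last with '-' between the halves.
So the next term is two copies of O-O-O-O-O-O-O-O with '-' between the halves.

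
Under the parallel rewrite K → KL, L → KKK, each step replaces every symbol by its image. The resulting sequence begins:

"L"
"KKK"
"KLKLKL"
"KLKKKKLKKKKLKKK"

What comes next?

KLKKKKLKLKLKLKKKKLKLKLKLKKKKLKLKL

φ(KLKKKKLKKKKLKKK) expands symbol-by-symbol to KL KKK KL KL KL KL KKK KL KL KL KL KKK KL KL KL; joining the 15 pieces gives the next term.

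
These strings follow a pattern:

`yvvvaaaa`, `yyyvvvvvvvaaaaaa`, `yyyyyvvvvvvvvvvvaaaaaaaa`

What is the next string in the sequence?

Term n consists of 2n-1 y's, followed by 4n-1 v's, followed by 2n+2 a's (n = 1, 2, …).
At n = 4 the blocks have lengths 7, 15, 10.

yyyyyyyvvvvvvvvvvvvvvvaaaaaaaaaa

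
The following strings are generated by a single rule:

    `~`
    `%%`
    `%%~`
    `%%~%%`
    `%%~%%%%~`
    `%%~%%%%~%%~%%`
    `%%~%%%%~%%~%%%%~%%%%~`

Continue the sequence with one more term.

This is a Fibonacci-style word recurrence s(k) = s(k−1)·s(k−2): e.g. %%·~ = %%~.
So term 8 is %%~%%%%~%%~%%%%~%%%%~·%%~%%%%~%%~%%.

%%~%%%%~%%~%%%%~%%%%~%%~%%%%~%%~%%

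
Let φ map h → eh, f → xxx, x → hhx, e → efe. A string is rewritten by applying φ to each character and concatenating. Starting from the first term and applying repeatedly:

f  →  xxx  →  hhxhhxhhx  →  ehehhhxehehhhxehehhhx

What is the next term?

Applying the rule to each of the 21 symbols of ehehhhxehehhhxehehhhx gives the pieces efe eh efe eh eh eh hhx efe eh efe eh eh eh hhx efe eh efe eh eh eh hhx, which concatenate to the answer.

efeehefeehehehhhxefeehefeehehehhhxefeehefeehehehhhx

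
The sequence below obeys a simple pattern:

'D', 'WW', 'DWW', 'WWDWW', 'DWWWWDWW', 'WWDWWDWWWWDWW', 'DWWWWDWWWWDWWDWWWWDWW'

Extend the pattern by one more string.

WWDWWDWWWWDWWDWWWWDWWWWDWWDWWWWDWW

From term 3 onward, concatenate the second-to-last term with the last: D·WW = DWW, WW·DWW = WWDWW, …
Continuing: WWDWWDWWWWDWW · DWWWWDWWWWDWWDWWWWDWW gives term 8.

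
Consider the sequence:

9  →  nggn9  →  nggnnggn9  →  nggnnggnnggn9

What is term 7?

Every step adds nggn at the front: s(k+1) = nggn·s(k).
From nggnnggnnggn9, 3 further steps: nggnnggnnggn9 → nggnnggnnggnnggn9 → nggnnggnnggnnggnnggn9 → (answer).

nggnnggnnggnnggnnggnnggn9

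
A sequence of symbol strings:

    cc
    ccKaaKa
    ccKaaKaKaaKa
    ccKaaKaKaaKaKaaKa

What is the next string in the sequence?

ccKaaKaKaaKaKaaKaKaaKa

Every step adds KaaKa to the end: s(k+1) = s(k)·KaaKa.
So the next term is ccKaaKaKaaKaKaaKa·KaaKa.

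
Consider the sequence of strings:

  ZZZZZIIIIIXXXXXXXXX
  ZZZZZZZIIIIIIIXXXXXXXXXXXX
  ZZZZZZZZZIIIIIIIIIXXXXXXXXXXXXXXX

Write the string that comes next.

The n-th term is 2n+1 Z's then 2n+1 I's then 3n+3 X's, where the shown terms are n = 2, 3, 4.
For the next term, n = 5, so the run lengths are 11, 11, 18.

ZZZZZZZZZZZIIIIIIIIIIIXXXXXXXXXXXXXXXXXX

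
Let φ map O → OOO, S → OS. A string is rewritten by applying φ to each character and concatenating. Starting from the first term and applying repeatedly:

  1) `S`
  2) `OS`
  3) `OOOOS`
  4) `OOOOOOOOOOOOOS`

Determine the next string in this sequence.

Replace each of the 14 characters of OOOOOOOOOOOOOS in place — OOO OOO OOO OOO OOO OOO OOO OOO OOO OOO OOO OOO OOO OS — and concatenate.

OOOOOOOOOOOOOOOOOOOOOOOOOOOOOOOOOOOOOOOOS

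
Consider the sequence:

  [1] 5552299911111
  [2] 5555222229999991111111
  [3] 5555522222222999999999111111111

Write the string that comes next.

5555552222222222299999999999911111111111

The n-th term is n+2 5's then 3n-1 2's then 3n 9's then 2n+3 1's (n = 1, 2, …).
Setting n = 4 gives 6, 11, 12, 11 characters in each block.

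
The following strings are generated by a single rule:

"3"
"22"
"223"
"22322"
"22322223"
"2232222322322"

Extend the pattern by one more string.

223222232232222322223

Each term (from the third on) is the previous term followed by the one before it: term 3 = 22·3 = 223.
The next term joins 2232222322322 and 22322223.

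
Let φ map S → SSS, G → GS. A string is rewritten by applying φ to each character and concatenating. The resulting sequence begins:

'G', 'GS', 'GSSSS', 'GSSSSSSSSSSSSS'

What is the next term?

GSSSSSSSSSSSSSSSSSSSSSSSSSSSSSSSSSSSSSSSS

φ(GSSSSSSSSSSSSS) expands symbol-by-symbol to GS SSS SSS SSS SSS SSS SSS SSS SSS SSS SSS SSS SSS SSS; joining the 14 pieces gives the next term.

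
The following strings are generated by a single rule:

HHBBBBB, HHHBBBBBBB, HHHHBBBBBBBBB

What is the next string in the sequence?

HHHHHBBBBBBBBBBB

Reading off run lengths: H runs 2, 3, 4; B runs 5, 7, 9 — each is linear in n, where the shown terms are n = 3, 4, 5.
Setting n = 6 gives 5, 11 characters in each block.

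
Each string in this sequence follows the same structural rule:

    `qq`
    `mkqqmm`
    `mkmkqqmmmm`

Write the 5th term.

mkmkmkmkqqmmmmmmmm

s(k+1) = mk·s(k)·mm, so each term gains mk as a prefix and mm as a suffix.
From mkmkqqmmmm, 2 further steps: mkmkqqmmmm → mkmkmkqqmmmmmm → (answer).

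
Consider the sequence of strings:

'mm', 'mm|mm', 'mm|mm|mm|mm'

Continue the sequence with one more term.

Every step duplicates the string with '|' between the halves.
Doubling mm|mm|mm|mm with '|' between the halves:

mm|mm|mm|mm|mm|mm|mm|mm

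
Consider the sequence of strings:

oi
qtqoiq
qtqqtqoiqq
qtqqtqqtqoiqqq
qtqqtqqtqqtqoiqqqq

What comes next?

qtqqtqqtqqtqqtqoiqqqqq

Every step adds qtq to the front and q to the end of the previous string.
One more step from qtqqtqqtqqtqoiqqqq gives the answer.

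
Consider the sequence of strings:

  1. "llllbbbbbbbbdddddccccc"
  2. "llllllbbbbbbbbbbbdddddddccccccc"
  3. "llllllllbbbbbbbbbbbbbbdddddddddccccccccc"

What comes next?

llllllllllbbbbbbbbbbbbbbbbbdddddddddddccccccccccc

Each string has the form l^{2n} b^{3n+2} d^{2n+1} c^{2n+1}, where the shown terms are n = 2, 3, 4.
At n = 5 the blocks have lengths 10, 17, 11, 11.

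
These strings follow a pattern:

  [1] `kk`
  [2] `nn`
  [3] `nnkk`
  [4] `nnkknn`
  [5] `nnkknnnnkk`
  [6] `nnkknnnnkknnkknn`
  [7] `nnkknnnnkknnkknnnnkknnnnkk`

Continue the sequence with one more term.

nnkknnnnkknnkknnnnkknnnnkknnkknnnnkknnkknn

From term 3 onward, concatenate the last term with the second-to-last: nn·kk = nnkk, nnkk·nn = nnkknn, …
So term 8 is nnkknnnnkknnkknnnnkknnnnkk·nnkknnnnkknnkknn.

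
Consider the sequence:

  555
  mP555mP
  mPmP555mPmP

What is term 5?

mPmPmPmP555mPmPmPmP

Every step adds mP to the front and mP to the end of the previous string.
From mPmP555mPmP, 2 further steps: mPmP555mPmP → mPmPmP555mPmPmP → (answer).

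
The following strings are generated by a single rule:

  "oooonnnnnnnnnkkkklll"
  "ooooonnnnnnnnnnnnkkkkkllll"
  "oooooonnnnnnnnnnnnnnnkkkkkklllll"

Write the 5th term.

Reading off run lengths: o runs 4, 5, 6; n runs 9, 12, 15; k runs 4, 5, 6; l runs 3, 4, 5 — each is linear in n, where the shown terms are n = 3, 4, 5.
At n = 7 the blocks have lengths 8, 21, 8, 7.

oooooooonnnnnnnnnnnnnnnnnnnnnkkkkkkkklllllll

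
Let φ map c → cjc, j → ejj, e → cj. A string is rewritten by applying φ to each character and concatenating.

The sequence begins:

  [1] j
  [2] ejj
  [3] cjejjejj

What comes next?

Expanding cjejjejj: c→cjc, j→ejj, e→cj, j→ejj, j→ejj, e→cj, j→ejj, j→ejj. Concatenated: cjc ejj cj ejj ejj cj ejj ejj.

cjcejjcjejjejjcjejjejj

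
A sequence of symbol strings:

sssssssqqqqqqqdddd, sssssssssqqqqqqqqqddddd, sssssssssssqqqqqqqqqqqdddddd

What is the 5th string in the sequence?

Term n consists of 2n+1 s's, followed by 2n+1 q's, followed by n+1 d's, where the shown terms are n = 3, 4, 5.
At n = 7 the blocks have lengths 15, 15, 8.

sssssssssssssssqqqqqqqqqqqqqqqdddddddd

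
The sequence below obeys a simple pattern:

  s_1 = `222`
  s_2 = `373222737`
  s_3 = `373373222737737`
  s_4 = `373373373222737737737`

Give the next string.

373373373373222737737737737

Each term wraps the previous one in 373 on the left and 737 on the right.
One more step from 373373373222737737737 gives the answer.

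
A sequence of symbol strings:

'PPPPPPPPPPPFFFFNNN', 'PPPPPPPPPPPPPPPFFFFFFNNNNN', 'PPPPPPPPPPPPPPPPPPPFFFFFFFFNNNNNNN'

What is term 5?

PPPPPPPPPPPPPPPPPPPPPPPPPPPFFFFFFFFFFFFNNNNNNNNNNN

Each string has the form P^{4n+3} F^{2n} N^{2n-1}, where the shown terms are n = 2, 3, 4.
Setting n = 6 gives 27, 12, 11 characters in each block.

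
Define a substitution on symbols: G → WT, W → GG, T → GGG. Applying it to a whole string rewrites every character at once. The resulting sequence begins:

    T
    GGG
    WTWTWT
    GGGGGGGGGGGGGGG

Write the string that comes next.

WTWTWTWTWTWTWTWTWTWTWTWTWTWTWT

Replace each of the 15 characters of GGGGGGGGGGGGGGG in place — WT WT WT WT WT WT WT WT WT WT WT WT WT WT WT — and concatenate.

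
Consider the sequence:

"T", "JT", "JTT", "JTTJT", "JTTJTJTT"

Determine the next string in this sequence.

JTTJTJTTJTTJT

From term 3 onward, concatenate the last term with the second-to-last: JT·T = JTT, JTT·JT = JTTJT, …
Continuing: JTTJTJTT · JTTJT gives term 6.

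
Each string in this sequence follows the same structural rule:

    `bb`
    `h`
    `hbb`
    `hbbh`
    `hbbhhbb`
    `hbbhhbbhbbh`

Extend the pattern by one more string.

hbbhhbbhbbhhbbhhbb

Each term (from the third on) is the previous term followed by the one before it: term 3 = h·bb = hbb.
Continuing: hbbhhbbhbbh · hbbhhbb gives term 7.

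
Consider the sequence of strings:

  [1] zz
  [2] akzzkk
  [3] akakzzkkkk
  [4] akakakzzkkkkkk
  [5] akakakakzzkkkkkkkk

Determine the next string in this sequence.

akakakakakzzkkkkkkkkkk

Every step adds ak to the front and kk to the end of the previous string.
One more step from akakakakzzkkkkkkkk gives the answer.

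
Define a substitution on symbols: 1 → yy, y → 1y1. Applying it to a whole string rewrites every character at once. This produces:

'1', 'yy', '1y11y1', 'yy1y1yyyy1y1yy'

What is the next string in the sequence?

φ(yy1y1yyyy1y1yy) expands symbol-by-symbol to 1y1 1y1 yy 1y1 yy 1y1 1y1 1y1 1y1 yy 1y1 yy 1y1 1y1; joining the 14 pieces gives the next term.

1y11y1yy1y1yy1y11y11y11y1yy1y1yy1y11y1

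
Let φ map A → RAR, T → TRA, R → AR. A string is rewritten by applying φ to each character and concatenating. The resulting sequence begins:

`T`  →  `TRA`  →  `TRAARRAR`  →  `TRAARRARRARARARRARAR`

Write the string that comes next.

Applying the rule to each of the 20 symbols of TRAARRARRARARARRARAR gives the pieces TRA AR RAR RAR AR AR RAR AR AR RAR AR RAR AR RAR AR AR RAR AR RAR AR, which concatenate to the answer.

TRAARRARRARARARRARARARRARARRARARRARARARRARARRARAR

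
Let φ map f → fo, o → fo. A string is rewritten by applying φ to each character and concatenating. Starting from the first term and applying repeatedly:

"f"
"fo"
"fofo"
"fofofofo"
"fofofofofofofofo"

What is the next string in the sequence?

fofofofofofofofofofofofofofofofo

Replace each of the 16 characters of fofofofofofofofo in place — fo fo fo fo fo fo fo fo fo fo fo fo fo fo fo fo — and concatenate.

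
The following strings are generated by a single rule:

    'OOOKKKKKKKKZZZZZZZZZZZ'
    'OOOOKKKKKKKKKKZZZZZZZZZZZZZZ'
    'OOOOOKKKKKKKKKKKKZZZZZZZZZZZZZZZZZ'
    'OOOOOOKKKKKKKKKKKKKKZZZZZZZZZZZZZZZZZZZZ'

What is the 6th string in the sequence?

OOOOOOOOKKKKKKKKKKKKKKKKKKZZZZZZZZZZZZZZZZZZZZZZZZZZ

Term n consists of n O's, followed by 2n+2 K's, followed by 3n+2 Z's, where the shown terms are n = 3, 4, 5, 6.
At n = 8 the blocks have lengths 8, 18, 26.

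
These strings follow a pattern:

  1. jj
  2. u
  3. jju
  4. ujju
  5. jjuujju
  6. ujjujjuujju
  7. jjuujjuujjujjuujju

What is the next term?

Each term (from the third on) is the two preceding terms concatenated in order: term 3 = jj·u = jju.
The next term joins ujjujjuujju and jjuujjuujjujjuujju.

ujjujjuujjujjuujjuujjujjuujju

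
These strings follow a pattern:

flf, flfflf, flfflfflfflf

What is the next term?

flfflfflfflfflfflfflfflf

Every step duplicates the string.
One more doubling of flfflfflfflf gives the answer.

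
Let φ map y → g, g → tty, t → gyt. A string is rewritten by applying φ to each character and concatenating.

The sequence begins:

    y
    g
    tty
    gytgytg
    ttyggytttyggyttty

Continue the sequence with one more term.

φ(ttyggytttyggyttty) expands symbol-by-symbol to gyt gyt g tty tty g gyt gyt gyt g tty tty g gyt gyt gyt g; joining the 17 pieces gives the next term.

gytgytgttyttyggytgytgytgttyttyggytgytgytg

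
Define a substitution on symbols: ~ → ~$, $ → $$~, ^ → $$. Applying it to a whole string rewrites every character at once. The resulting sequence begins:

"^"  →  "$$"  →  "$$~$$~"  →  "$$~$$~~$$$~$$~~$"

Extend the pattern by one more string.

Applying the rule to each of the 16 symbols of $$~$$~~$$$~$$~~$ gives the pieces $$~ $$~ ~$ $$~ $$~ ~$ ~$ $$~ $$~ $$~ ~$ $$~ $$~ ~$ ~$ $$~, which concatenate to the answer.

$$~$$~~$$$~$$~~$~$$$~$$~$$~~$$$~$$~~$~$$$~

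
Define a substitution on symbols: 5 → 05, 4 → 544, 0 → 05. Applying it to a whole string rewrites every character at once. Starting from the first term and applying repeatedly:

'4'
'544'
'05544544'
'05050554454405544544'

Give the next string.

Rewriting the 20 symbols of 05050554454405544544 one by one yields 05 05 05 05 05 05 05 544 544 05 544 544 05 05 05 544 544 05 544 544; concatenated:

050505050505055445440554454405050554454405544544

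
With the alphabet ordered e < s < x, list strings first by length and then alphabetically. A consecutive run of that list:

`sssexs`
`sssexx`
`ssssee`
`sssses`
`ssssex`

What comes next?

Treat ssssex as a base-3 numeral over the given alphabet and add one, carrying through any trailing x's.

ssssse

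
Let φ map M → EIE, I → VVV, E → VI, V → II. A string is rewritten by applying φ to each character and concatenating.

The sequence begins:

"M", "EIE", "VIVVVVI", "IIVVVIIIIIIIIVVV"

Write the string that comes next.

φ(IIVVVIIIIIIIIVVV) expands symbol-by-symbol to VVV VVV II II II VVV VVV VVV VVV VVV VVV VVV VVV II II II; joining the 16 pieces gives the next term.

VVVVVVIIIIIIVVVVVVVVVVVVVVVVVVVVVVVVIIIIII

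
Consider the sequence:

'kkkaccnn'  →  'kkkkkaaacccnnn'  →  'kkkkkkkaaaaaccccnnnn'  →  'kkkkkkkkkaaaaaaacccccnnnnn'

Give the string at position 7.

The n-th term is 2n+1 k's then 2n-1 a's then n+1 c's then n+1 n's (n = 1, 2, …).
For term 7, n = 7, so the run lengths are 15, 13, 8, 8.

kkkkkkkkkkkkkkkaaaaaaaaaaaaaccccccccnnnnnnnn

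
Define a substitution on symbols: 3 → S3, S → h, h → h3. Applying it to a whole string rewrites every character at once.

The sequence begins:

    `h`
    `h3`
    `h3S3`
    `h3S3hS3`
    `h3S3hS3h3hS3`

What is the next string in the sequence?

Expanding h3S3hS3h3hS3: h→h3, 3→S3, S→h, 3→S3, h→h3, S→h, 3→S3, h→h3, 3→S3, h→h3, S→h, 3→S3. Concatenated: h3 S3 h S3 h3 h S3 h3 S3 h3 h S3.

h3S3hS3h3hS3h3S3h3hS3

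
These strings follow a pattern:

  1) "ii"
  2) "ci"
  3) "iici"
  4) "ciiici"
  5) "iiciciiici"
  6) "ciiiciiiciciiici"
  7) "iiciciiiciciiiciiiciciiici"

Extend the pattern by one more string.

Each term (from the third on) is the two preceding terms concatenated in order: term 3 = ii·ci = iici.
The next term joins ciiiciiiciciiici and iiciciiiciciiiciiiciciiici.

ciiiciiiciciiiciiiciciiiciciiiciiiciciiici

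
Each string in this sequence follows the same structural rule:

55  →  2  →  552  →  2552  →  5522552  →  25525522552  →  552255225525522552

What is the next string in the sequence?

Each term (from the third on) is the two preceding terms concatenated in order: term 3 = 55·2 = 552.
Continuing: 25525522552 · 552255225525522552 gives term 8.

25525522552552255225525522552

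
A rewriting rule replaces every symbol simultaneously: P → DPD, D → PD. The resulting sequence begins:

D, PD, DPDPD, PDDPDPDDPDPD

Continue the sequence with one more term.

Rewriting each symbol of PDDPDPDDPDPD: P→DPD, D→PD, D→PD, P→DPD, D→PD, P→DPD, D→PD, D→PD, P→DPD, D→PD, P→DPD, D→PD, which concatenates to DPD PD PD DPD PD DPD PD PD DPD PD DPD PD.

DPDPDPDDPDPDDPDPDPDDPDPDDPDPD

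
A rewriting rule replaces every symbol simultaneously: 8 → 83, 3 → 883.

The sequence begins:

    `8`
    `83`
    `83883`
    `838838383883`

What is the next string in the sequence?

Expanding 838838383883: 8→83, 3→883, 8→83, 8→83, 3→883, 8→83, 3→883, 8→83, 3→883, 8→83, 8→83, 3→883. Concatenated: 83 883 83 83 883 83 883 83 883 83 83 883.

83883838388383883838838383883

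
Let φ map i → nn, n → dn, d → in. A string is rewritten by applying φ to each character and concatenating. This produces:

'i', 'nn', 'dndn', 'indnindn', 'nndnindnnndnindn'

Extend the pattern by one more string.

Replace each of the 16 characters of nndnindnnndnindn in place — dn dn in dn nn dn in dn dn dn in dn nn dn in dn — and concatenate.

dndnindnnndnindndndnindnnndnindn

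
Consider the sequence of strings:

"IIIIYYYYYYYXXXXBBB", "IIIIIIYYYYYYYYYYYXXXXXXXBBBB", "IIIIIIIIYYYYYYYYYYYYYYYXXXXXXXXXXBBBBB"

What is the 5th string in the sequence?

Each string has the form I^{2n+2} Y^{4n+3} X^{3n+1} B^{n+2} (n = 1, 2, …).
At n = 5 the blocks have lengths 12, 23, 16, 7.

IIIIIIIIIIIIYYYYYYYYYYYYYYYYYYYYYYYXXXXXXXXXXXXXXXXBBBBBBB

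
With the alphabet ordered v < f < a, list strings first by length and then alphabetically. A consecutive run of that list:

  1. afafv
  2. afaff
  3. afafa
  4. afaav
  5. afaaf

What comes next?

afaaa

Treat afaaf as a base-3 numeral over the given alphabet and add one, carrying through any trailing a's.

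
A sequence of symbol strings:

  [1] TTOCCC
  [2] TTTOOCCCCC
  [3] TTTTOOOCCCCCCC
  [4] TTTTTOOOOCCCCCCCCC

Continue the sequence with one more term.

TTTTTTOOOOOCCCCCCCCCCC

Reading off run lengths: T runs 2, 3, 4, 5; O runs 1, 2, 3, 4; C runs 3, 5, 7, 9 — each is linear in n, where the shown terms are n = 2, 3, 4, 5.
For the next term, n = 6, so the run lengths are 6, 5, 11.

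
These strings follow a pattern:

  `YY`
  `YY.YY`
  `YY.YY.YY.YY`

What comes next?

Each string is two copies of the previous one joined by '.'.
Doubling YY.YY.YY.YY with '.' between the halves:

YY.YY.YY.YY.YY.YY.YY.YY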